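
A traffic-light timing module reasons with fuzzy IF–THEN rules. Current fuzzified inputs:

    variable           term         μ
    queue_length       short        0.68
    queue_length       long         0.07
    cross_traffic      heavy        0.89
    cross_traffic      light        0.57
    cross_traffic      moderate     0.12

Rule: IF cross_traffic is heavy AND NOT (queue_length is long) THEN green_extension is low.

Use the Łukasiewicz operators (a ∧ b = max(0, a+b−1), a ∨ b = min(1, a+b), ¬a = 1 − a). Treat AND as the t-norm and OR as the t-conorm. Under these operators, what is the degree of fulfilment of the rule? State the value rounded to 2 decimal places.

firing strength: heavy=0.89, ¬long=1−0.07=0.93; AND[max(0, a+b−1)] → w = 0.82

0.82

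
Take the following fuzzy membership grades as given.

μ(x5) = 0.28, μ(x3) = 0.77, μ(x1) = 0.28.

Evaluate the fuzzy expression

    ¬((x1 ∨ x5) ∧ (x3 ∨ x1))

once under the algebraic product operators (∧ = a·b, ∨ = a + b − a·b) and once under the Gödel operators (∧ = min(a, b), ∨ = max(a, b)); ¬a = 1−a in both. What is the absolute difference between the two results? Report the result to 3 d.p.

0.122

Under algebraic product:
  x1 ∨ x5 = a + b − a·b on (0.2800, 0.2800) = 0.4816
  x3 ∨ x1 = a + b − a·b on (0.7700, 0.2800) = 0.8344
  (x1 ∨ x5) ∧ (x3 ∨ x1) = a·b on (0.4816, 0.8344) = 0.4018
  ¬((x1 ∨ x5) ∧ (x3 ∨ x1)) = 1 − 0.4018 = 0.5982
  → value = 0.5982
Under Gödel:
  x1 ∨ x5 = max(a, b) on (0.28, 0.28) = 0.28
  x3 ∨ x1 = max(a, b) on (0.77, 0.28) = 0.77
  (x1 ∨ x5) ∧ (x3 ∨ x1) = min(a, b) on (0.28, 0.77) = 0.28
  ¬((x1 ∨ x5) ∧ (x3 ∨ x1)) = 1 − 0.28 = 0.72
  → value = 0.7200
|0.5982 − 0.7200| = 0.122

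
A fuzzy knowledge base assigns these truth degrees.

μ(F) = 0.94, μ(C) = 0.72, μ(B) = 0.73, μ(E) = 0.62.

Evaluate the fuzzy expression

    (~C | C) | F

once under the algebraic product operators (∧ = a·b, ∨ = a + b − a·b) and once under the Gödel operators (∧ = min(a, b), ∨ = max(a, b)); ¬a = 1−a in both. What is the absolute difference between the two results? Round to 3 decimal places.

Under algebraic product:
  ~C = 1 − 0.7200 = 0.2800
  ~C | C = a + b − a·b on (0.2800, 0.7200) = 0.7984
  (~C | C) | F = a + b − a·b on (0.7984, 0.9400) = 0.9879
  → value = 0.9879
Under Gödel:
  ~C = 1 − 0.72 = 0.28
  ~C | C = max(a, b) on (0.28, 0.72) = 0.72
  (~C | C) | F = max(a, b) on (0.72, 0.94) = 0.94
  → value = 0.9400
|0.9879 − 0.9400| = 0.048

0.048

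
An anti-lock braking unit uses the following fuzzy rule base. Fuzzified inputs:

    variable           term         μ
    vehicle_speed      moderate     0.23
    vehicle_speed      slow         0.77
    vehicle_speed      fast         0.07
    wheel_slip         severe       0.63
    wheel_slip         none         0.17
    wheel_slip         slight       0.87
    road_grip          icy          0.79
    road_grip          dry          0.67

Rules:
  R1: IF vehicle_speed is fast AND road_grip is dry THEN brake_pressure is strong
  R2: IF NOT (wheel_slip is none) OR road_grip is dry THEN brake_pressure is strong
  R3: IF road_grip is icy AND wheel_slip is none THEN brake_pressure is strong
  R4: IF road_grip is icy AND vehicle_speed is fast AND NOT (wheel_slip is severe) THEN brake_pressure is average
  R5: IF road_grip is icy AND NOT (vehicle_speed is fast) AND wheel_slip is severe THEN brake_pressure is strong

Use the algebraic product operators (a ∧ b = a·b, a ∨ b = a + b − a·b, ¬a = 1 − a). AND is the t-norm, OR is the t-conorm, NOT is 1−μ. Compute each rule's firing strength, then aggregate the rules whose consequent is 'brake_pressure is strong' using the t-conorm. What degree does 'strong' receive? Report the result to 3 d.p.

0.975

R1: fast=0.07, dry=0.67; AND[a·b] → w = 0.0469
R2: ¬none=1−0.17=0.83, dry=0.67; OR[a + b − a·b] → w = 0.9439
R3: icy=0.79, none=0.17; AND[a·b] → w = 0.1343
R4: icy=0.79, fast=0.07, ¬severe=1−0.63=0.37; AND[a·b] → w = 0.0205
R5: icy=0.79, ¬fast=1−0.07=0.93, severe=0.63; AND[a·b] → w = 0.4629
Rules with consequent 'strong': {R1, R2, R3, R5} → strengths 0.0469, 0.9439, 0.1343, 0.4629
Aggregate via t-conorm [a + b − a·b]: 0.9751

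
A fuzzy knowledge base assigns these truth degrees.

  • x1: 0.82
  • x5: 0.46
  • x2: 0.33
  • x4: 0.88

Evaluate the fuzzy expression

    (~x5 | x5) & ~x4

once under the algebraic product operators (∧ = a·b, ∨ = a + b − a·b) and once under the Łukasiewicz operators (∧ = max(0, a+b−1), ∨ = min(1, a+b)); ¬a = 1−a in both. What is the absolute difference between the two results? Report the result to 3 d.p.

Under algebraic product:
  ~x5 = 1 − 0.4600 = 0.5400
  ~x5 | x5 = a + b − a·b on (0.5400, 0.4600) = 0.7516
  ~x4 = 1 − 0.8800 = 0.1200
  (~x5 | x5) & ~x4 = a·b on (0.7516, 0.1200) = 0.0902
  → value = 0.0902
Under Łukasiewicz:
  ~x5 = 1 − 0.46 = 0.54
  ~x5 | x5 = min(1, a+b) on (0.54, 0.46) = 1.00
  ~x4 = 1 − 0.88 = 0.12
  (~x5 | x5) & ~x4 = max(0, a+b−1) on (1.00, 0.12) = 0.12
  → value = 0.1200
|0.0902 − 0.1200| = 0.030

0.030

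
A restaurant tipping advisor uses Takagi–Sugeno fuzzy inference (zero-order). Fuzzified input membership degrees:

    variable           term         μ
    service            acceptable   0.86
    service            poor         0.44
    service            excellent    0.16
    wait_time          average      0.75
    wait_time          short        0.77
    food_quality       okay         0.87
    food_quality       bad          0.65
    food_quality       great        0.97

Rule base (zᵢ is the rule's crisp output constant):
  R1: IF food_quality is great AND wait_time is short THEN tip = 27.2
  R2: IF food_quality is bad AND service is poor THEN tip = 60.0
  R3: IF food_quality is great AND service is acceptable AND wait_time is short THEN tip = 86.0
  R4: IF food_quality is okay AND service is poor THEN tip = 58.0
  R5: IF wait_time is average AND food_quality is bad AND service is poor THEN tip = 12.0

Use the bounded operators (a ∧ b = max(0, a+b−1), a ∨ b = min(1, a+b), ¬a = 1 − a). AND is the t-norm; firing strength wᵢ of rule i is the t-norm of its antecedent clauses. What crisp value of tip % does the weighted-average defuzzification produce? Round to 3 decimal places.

R1 (z=27.2): great=0.97, short=0.77; AND[max(0, a+b−1)] → w = 0.74
R2 (z=60.0): bad=0.65, poor=0.44; AND[max(0, a+b−1)] → w = 0.09
R3 (z=86.0): great=0.97, acceptable=0.86, short=0.77; AND[max(0, a+b−1)] → w = 0.60
R4 (z=58.0): okay=0.87, poor=0.44; AND[max(0, a+b−1)] → w = 0.31
R5 (z=12.0): average=0.75, bad=0.65, poor=0.44; AND[max(0, a+b−1)] → w = 0.00
Weighted average = (0.74·27.2 + 0.09·60.0 + 0.60·86.0 + 0.31·58.0 + 0.00·12.0) / (0.74 + 0.09 + 0.60 + 0.31 + 0.00)
  = 95.1080 / 1.7400 = 54.660

54.660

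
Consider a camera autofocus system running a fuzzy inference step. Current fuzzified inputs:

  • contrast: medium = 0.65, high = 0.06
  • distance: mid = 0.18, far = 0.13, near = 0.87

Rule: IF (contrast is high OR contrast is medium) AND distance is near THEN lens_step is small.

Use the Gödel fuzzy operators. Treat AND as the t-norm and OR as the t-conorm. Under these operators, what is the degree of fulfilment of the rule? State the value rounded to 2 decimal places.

firing strength: (high=0.06 OR medium=0.65) = 0.65; AND[min(a, b)] with near=0.87 → w = 0.65

0.65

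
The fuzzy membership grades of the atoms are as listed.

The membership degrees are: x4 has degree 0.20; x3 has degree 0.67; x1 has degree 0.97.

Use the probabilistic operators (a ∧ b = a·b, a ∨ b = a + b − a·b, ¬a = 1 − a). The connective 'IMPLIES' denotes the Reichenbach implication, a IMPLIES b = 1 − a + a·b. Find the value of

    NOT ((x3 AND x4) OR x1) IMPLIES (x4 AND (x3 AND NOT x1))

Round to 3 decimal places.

0.974

x3 AND x4 = a·b on (0.6700, 0.2000) = 0.1340
(x3 AND x4) OR x1 = a + b − a·b on (0.1340, 0.9700) = 0.9740
NOT ((x3 AND x4) OR x1) = 1 − 0.9740 = 0.0260
NOT x1 = 1 − 0.9700 = 0.0300
x3 AND NOT x1 = a·b on (0.6700, 0.0300) = 0.0201
x4 AND (x3 AND NOT x1) = a·b on (0.2000, 0.0201) = 0.0040
NOT ((x3 AND x4) OR x1) IMPLIES (x4 AND (x3 AND NOT x1))  [Reichenbach: 1 − a + a·b] with a=0.0260, b=0.0040 → 0.9741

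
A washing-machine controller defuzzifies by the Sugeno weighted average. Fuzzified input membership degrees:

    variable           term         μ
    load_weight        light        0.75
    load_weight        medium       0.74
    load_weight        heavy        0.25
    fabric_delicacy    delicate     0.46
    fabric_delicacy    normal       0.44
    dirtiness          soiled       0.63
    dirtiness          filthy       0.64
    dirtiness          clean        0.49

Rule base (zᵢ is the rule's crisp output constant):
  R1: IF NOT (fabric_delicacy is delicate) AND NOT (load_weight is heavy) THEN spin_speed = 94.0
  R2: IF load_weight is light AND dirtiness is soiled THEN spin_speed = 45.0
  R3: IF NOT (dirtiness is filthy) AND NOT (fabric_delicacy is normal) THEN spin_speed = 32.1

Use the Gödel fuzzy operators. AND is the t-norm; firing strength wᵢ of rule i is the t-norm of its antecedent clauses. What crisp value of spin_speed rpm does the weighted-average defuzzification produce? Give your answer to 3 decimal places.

59.259

R1 (z=94.0): ¬delicate=1−0.46=0.54, ¬heavy=1−0.25=0.75; AND[min(a, b)] → w = 0.54
R2 (z=45.0): light=0.75, soiled=0.63; AND[min(a, b)] → w = 0.63
R3 (z=32.1): ¬filthy=1−0.64=0.36, ¬normal=1−0.44=0.56; AND[min(a, b)] → w = 0.36
Weighted average = (0.54·94.0 + 0.63·45.0 + 0.36·32.1) / (0.54 + 0.63 + 0.36)
  = 90.6660 / 1.5300 = 59.259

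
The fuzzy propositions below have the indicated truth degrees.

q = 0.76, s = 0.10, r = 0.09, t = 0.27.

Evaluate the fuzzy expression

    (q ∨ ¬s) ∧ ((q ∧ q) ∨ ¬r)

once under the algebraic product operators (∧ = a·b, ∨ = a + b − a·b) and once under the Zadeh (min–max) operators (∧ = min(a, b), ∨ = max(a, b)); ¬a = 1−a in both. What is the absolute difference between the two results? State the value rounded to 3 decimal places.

Under algebraic product:
  ¬s = 1 − 0.1000 = 0.9000
  q ∨ ¬s = a + b − a·b on (0.7600, 0.9000) = 0.9760
  q ∧ q = a·b on (0.7600, 0.7600) = 0.5776
  ¬r = 1 − 0.0900 = 0.9100
  (q ∧ q) ∨ ¬r = a + b − a·b on (0.5776, 0.9100) = 0.9620
  (q ∨ ¬s) ∧ ((q ∧ q) ∨ ¬r) = a·b on (0.9760, 0.9620) = 0.9389
  → value = 0.9389
Under Zadeh (min–max):
  ¬s = 1 − 0.10 = 0.90
  q ∨ ¬s = max(a, b) on (0.76, 0.90) = 0.90
  q ∧ q = min(a, b) on (0.76, 0.76) = 0.76
  ¬r = 1 − 0.09 = 0.91
  (q ∧ q) ∨ ¬r = max(a, b) on (0.76, 0.91) = 0.91
  (q ∨ ¬s) ∧ ((q ∧ q) ∨ ¬r) = min(a, b) on (0.90, 0.91) = 0.90
  → value = 0.9000
|0.9389 − 0.9000| = 0.039

0.039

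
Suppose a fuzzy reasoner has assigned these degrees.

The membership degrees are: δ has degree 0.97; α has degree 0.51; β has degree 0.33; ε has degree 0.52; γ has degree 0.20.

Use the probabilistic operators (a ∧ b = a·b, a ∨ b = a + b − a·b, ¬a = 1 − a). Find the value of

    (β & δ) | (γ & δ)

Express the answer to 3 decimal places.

β & δ = a·b on (0.3300, 0.9700) = 0.3201
γ & δ = a·b on (0.2000, 0.9700) = 0.1940
(β & δ) | (γ & δ) = a + b − a·b on (0.3201, 0.1940) = 0.4520

0.452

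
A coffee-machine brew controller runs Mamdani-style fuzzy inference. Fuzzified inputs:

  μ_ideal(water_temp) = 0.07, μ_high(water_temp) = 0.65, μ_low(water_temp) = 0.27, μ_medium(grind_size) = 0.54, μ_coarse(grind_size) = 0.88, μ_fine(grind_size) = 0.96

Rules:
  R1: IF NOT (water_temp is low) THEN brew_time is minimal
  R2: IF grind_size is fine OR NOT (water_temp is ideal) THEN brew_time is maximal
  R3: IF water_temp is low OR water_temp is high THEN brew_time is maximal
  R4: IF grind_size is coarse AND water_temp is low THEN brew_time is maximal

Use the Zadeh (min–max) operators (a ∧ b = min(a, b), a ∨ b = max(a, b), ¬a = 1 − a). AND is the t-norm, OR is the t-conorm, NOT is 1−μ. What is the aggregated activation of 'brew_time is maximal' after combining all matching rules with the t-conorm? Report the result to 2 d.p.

0.96

R1: ¬low=1−0.27=0.73 → w = 0.73
R2: fine=0.96, ¬ideal=1−0.07=0.93; OR[max(a, b)] → w = 0.96
R3: low=0.27, high=0.65; OR[max(a, b)] → w = 0.65
R4: coarse=0.88, low=0.27; AND[min(a, b)] → w = 0.27
Rules with consequent 'maximal': {R2, R3, R4} → strengths 0.96, 0.65, 0.27
Aggregate via t-conorm [max(a, b)]: 0.96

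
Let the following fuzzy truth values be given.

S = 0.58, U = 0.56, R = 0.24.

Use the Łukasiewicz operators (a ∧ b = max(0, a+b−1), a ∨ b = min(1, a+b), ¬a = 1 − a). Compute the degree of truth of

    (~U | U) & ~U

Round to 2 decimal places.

~U = 1 − 0.56 = 0.44
~U | U = min(1, a+b) on (0.44, 0.56) = 1.00
~U = 1 − 0.56 = 0.44
(~U | U) & ~U = max(0, a+b−1) on (1.00, 0.44) = 0.44

0.44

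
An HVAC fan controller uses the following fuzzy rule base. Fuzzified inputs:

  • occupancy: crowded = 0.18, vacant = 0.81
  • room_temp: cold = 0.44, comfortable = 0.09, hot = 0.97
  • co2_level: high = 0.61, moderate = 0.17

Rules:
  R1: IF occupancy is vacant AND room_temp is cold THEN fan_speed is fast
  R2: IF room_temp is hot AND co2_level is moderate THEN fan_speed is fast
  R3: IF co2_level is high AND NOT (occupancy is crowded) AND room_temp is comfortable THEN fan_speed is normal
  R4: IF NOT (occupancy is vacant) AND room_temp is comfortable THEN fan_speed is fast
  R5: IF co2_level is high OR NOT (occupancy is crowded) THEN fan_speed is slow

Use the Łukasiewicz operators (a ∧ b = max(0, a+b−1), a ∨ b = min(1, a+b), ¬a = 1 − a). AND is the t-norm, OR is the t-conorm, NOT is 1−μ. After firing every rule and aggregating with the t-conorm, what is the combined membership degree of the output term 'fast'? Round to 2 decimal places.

R1: vacant=0.81, cold=0.44; AND[max(0, a+b−1)] → w = 0.25
R2: hot=0.97, moderate=0.17; AND[max(0, a+b−1)] → w = 0.14
R3: high=0.61, ¬crowded=1−0.18=0.82, comfortable=0.09; AND[max(0, a+b−1)] → w = 0.00
R4: ¬vacant=1−0.81=0.19, comfortable=0.09; AND[max(0, a+b−1)] → w = 0.00
R5: high=0.61, ¬crowded=1−0.18=0.82; OR[min(1, a+b)] → w = 1.00
Rules with consequent 'fast': {R1, R2, R4} → strengths 0.25, 0.14, 0.00
Aggregate via t-conorm [min(1, a+b)]: 0.39

0.39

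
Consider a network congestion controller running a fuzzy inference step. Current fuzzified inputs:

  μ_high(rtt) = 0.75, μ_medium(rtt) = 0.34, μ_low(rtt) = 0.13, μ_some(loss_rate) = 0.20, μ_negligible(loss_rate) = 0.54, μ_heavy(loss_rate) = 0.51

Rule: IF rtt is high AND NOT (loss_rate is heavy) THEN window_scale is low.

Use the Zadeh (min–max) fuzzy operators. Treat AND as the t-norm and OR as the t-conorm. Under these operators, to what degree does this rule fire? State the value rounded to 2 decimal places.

0.49

firing strength: high=0.75, ¬heavy=1−0.51=0.49; AND[min(a, b)] → w = 0.49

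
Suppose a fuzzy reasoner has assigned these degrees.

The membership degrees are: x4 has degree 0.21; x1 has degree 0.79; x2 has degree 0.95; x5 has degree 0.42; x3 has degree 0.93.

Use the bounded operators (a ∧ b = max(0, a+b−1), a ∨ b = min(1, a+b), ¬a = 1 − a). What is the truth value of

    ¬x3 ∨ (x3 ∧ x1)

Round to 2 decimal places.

0.79

¬x3 = 1 − 0.93 = 0.07
x3 ∧ x1 = max(0, a+b−1) on (0.93, 0.79) = 0.72
¬x3 ∨ (x3 ∧ x1) = min(1, a+b) on (0.07, 0.72) = 0.79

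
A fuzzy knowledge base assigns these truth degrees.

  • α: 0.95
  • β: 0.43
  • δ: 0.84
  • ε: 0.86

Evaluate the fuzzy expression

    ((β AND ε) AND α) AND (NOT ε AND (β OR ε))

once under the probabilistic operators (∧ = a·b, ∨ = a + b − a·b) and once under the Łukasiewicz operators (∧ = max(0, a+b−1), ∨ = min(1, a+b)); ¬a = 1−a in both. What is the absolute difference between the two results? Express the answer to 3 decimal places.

Under probabilistic:
  β AND ε = a·b on (0.4300, 0.8600) = 0.3698
  (β AND ε) AND α = a·b on (0.3698, 0.9500) = 0.3513
  NOT ε = 1 − 0.8600 = 0.1400
  β OR ε = a + b − a·b on (0.4300, 0.8600) = 0.9202
  NOT ε AND (β OR ε) = a·b on (0.1400, 0.9202) = 0.1288
  ((β AND ε) AND α) AND (NOT ε AND (β OR ε)) = a·b on (0.3513, 0.1288) = 0.0453
  → value = 0.0453
Under Łukasiewicz:
  β AND ε = max(0, a+b−1) on (0.43, 0.86) = 0.29
  (β AND ε) AND α = max(0, a+b−1) on (0.29, 0.95) = 0.24
  NOT ε = 1 − 0.86 = 0.14
  β OR ε = min(1, a+b) on (0.43, 0.86) = 1.00
  NOT ε AND (β OR ε) = max(0, a+b−1) on (0.14, 1.00) = 0.14
  ((β AND ε) AND α) AND (NOT ε AND (β OR ε)) = max(0, a+b−1) on (0.24, 0.14) = 0.00
  → value = 0.0000
|0.0453 − 0.0000| = 0.045

0.045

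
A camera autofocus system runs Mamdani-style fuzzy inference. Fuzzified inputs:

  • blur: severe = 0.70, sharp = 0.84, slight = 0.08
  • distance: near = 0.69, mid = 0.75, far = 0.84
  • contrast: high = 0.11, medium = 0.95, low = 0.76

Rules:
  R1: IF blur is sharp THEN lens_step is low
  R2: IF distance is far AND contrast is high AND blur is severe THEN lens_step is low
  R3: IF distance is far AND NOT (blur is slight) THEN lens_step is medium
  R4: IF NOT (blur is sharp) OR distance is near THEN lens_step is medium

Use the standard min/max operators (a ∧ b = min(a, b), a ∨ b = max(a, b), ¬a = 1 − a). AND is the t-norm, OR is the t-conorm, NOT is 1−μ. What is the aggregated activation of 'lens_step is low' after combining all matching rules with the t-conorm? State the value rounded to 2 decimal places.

0.84

R1: sharp=0.84 → w = 0.84
R2: far=0.84, high=0.11, severe=0.70; AND[min(a, b)] → w = 0.11
R3: far=0.84, ¬slight=1−0.08=0.92; AND[min(a, b)] → w = 0.84
R4: ¬sharp=1−0.84=0.16, near=0.69; OR[max(a, b)] → w = 0.69
Rules with consequent 'low': {R1, R2} → strengths 0.84, 0.11
Aggregate via t-conorm [max(a, b)]: 0.84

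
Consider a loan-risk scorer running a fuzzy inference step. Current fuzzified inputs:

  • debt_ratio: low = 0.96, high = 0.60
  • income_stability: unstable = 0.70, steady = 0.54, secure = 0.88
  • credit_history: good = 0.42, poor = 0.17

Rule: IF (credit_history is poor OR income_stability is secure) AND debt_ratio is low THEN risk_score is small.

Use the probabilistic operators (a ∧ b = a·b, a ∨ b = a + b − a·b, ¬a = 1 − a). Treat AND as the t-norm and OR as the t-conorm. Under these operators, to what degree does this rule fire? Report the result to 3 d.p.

firing strength: (poor=0.17 OR secure=0.88) = 0.9004; AND[a·b] with low=0.96 → w = 0.8644

0.864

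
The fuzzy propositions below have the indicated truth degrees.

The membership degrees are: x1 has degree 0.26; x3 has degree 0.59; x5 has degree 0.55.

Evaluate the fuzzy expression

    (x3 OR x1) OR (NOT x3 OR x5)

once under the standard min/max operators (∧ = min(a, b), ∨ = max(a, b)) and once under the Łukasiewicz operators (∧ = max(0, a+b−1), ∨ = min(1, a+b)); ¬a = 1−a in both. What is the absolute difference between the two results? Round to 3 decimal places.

Under standard min/max:
  x3 OR x1 = max(a, b) on (0.59, 0.26) = 0.59
  NOT x3 = 1 − 0.59 = 0.41
  NOT x3 OR x5 = max(a, b) on (0.41, 0.55) = 0.55
  (x3 OR x1) OR (NOT x3 OR x5) = max(a, b) on (0.59, 0.55) = 0.59
  → value = 0.5900
Under Łukasiewicz:
  x3 OR x1 = min(1, a+b) on (0.59, 0.26) = 0.85
  NOT x3 = 1 − 0.59 = 0.41
  NOT x3 OR x5 = min(1, a+b) on (0.41, 0.55) = 0.96
  (x3 OR x1) OR (NOT x3 OR x5) = min(1, a+b) on (0.85, 0.96) = 1.00
  → value = 1.0000
|0.5900 − 1.0000| = 0.410

0.410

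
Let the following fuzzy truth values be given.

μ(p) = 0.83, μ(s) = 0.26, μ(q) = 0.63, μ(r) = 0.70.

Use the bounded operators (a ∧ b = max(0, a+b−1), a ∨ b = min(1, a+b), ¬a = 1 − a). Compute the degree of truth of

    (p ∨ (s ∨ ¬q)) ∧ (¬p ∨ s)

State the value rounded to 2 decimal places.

¬q = 1 − 0.63 = 0.37
s ∨ ¬q = min(1, a+b) on (0.26, 0.37) = 0.63
p ∨ (s ∨ ¬q) = min(1, a+b) on (0.83, 0.63) = 1.00
¬p = 1 − 0.83 = 0.17
¬p ∨ s = min(1, a+b) on (0.17, 0.26) = 0.43
(p ∨ (s ∨ ¬q)) ∧ (¬p ∨ s) = max(0, a+b−1) on (1.00, 0.43) = 0.43

0.43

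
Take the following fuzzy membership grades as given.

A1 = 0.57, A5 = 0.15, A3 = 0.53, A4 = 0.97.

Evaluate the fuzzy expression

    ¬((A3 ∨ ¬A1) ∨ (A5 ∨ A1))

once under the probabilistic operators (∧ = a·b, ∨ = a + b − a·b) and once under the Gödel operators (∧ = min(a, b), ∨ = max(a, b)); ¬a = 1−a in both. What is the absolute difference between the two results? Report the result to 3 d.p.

0.332

Under probabilistic:
  ¬A1 = 1 − 0.5700 = 0.4300
  A3 ∨ ¬A1 = a + b − a·b on (0.5300, 0.4300) = 0.7321
  A5 ∨ A1 = a + b − a·b on (0.1500, 0.5700) = 0.6345
  (A3 ∨ ¬A1) ∨ (A5 ∨ A1) = a + b − a·b on (0.7321, 0.6345) = 0.9021
  ¬((A3 ∨ ¬A1) ∨ (A5 ∨ A1)) = 1 − 0.9021 = 0.0979
  → value = 0.0979
Under Gödel:
  ¬A1 = 1 − 0.57 = 0.43
  A3 ∨ ¬A1 = max(a, b) on (0.53, 0.43) = 0.53
  A5 ∨ A1 = max(a, b) on (0.15, 0.57) = 0.57
  (A3 ∨ ¬A1) ∨ (A5 ∨ A1) = max(a, b) on (0.53, 0.57) = 0.57
  ¬((A3 ∨ ¬A1) ∨ (A5 ∨ A1)) = 1 − 0.57 = 0.43
  → value = 0.4300
|0.0979 − 0.4300| = 0.332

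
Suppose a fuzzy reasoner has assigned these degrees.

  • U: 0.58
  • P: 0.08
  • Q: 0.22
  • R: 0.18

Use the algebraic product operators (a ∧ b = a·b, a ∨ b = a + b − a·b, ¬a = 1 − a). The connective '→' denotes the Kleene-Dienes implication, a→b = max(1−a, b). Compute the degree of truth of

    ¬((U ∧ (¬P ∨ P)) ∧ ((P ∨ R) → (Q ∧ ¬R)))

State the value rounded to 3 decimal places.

0.595

¬P = 1 − 0.0800 = 0.9200
¬P ∨ P = a + b − a·b on (0.9200, 0.0800) = 0.9264
U ∧ (¬P ∨ P) = a·b on (0.5800, 0.9264) = 0.5373
P ∨ R = a + b − a·b on (0.0800, 0.1800) = 0.2456
¬R = 1 − 0.1800 = 0.8200
Q ∧ ¬R = a·b on (0.2200, 0.8200) = 0.1804
(P ∨ R) → (Q ∧ ¬R)  [Kleene-Dienes: max(1−a, b)] with a=0.2456, b=0.1804 → 0.7544
(U ∧ (¬P ∨ P)) ∧ ((P ∨ R) → (Q ∧ ¬R)) = a·b on (0.5373, 0.7544) = 0.4053
¬((U ∧ (¬P ∨ P)) ∧ ((P ∨ R) → (Q ∧ ¬R))) = 1 − 0.4053 = 0.5947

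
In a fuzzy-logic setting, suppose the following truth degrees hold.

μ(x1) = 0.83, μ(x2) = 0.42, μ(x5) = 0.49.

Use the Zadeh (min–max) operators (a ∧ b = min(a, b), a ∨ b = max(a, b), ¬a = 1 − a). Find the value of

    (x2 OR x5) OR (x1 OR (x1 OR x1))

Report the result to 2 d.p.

0.83

x2 OR x5 = max(a, b) on (0.42, 0.49) = 0.49
x1 OR x1 = max(a, b) on (0.83, 0.83) = 0.83
x1 OR (x1 OR x1) = max(a, b) on (0.83, 0.83) = 0.83
(x2 OR x5) OR (x1 OR (x1 OR x1)) = max(a, b) on (0.49, 0.83) = 0.83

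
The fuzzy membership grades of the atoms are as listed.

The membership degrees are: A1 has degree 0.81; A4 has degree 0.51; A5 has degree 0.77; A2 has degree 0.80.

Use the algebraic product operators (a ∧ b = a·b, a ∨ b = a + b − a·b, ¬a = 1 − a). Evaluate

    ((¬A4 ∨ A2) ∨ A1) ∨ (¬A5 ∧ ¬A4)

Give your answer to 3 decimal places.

0.983

¬A4 = 1 − 0.5100 = 0.4900
¬A4 ∨ A2 = a + b − a·b on (0.4900, 0.8000) = 0.8980
(¬A4 ∨ A2) ∨ A1 = a + b − a·b on (0.8980, 0.8100) = 0.9806
¬A5 = 1 − 0.7700 = 0.2300
¬A4 = 1 − 0.5100 = 0.4900
¬A5 ∧ ¬A4 = a·b on (0.2300, 0.4900) = 0.1127
((¬A4 ∨ A2) ∨ A1) ∨ (¬A5 ∧ ¬A4) = a + b − a·b on (0.9806, 0.1127) = 0.9828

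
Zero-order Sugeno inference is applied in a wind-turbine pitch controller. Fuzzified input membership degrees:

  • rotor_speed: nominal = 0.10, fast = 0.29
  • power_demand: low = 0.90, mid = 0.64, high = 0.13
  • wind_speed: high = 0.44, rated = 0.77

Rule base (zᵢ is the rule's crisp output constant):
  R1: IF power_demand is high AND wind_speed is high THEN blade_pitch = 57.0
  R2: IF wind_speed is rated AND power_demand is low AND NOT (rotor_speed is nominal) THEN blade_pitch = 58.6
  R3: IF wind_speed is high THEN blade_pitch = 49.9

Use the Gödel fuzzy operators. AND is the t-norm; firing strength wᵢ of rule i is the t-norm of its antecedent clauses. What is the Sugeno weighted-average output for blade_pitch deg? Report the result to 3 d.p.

55.588

R1 (z=57.0): high=0.13, high=0.44; AND[min(a, b)] → w = 0.13
R2 (z=58.6): rated=0.77, low=0.90, ¬nominal=1−0.10=0.90; AND[min(a, b)] → w = 0.77
R3 (z=49.9): high=0.44 → w = 0.44
Weighted average = (0.13·57.0 + 0.77·58.6 + 0.44·49.9) / (0.13 + 0.77 + 0.44)
  = 74.4880 / 1.3400 = 55.588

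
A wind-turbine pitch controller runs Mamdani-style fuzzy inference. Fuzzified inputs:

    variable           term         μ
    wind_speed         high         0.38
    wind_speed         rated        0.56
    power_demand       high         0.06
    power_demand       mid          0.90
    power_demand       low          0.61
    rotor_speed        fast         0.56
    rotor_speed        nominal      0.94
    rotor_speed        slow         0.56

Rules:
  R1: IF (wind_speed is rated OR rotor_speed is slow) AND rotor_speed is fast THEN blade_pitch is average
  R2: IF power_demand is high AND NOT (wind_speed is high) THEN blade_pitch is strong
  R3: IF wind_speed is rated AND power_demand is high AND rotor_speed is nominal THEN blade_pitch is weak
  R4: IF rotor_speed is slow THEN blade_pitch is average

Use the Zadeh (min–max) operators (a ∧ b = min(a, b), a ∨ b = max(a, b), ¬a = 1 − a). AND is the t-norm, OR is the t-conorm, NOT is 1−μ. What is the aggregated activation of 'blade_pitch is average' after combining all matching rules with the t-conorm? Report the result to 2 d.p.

R1: (rated=0.56 OR slow=0.56) = 0.56; AND[min(a, b)] with fast=0.56 → w = 0.56
R2: high=0.06, ¬high=1−0.38=0.62; AND[min(a, b)] → w = 0.06
R3: rated=0.56, high=0.06, nominal=0.94; AND[min(a, b)] → w = 0.06
R4: slow=0.56 → w = 0.56
Rules with consequent 'average': {R1, R4} → strengths 0.56, 0.56
Aggregate via t-conorm [max(a, b)]: 0.56

0.56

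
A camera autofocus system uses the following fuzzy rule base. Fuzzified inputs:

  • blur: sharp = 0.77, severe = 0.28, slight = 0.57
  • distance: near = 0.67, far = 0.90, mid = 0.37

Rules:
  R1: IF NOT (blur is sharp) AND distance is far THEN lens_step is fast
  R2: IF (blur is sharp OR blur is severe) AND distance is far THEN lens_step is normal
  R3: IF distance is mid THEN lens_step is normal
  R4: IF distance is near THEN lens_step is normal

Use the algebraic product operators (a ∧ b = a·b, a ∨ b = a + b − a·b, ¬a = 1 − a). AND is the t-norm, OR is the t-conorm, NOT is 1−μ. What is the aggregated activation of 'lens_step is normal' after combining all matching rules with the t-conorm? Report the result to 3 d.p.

0.948

R1: ¬sharp=1−0.77=0.23, far=0.90; AND[a·b] → w = 0.2070
R2: (sharp=0.77 OR severe=0.28) = 0.8344; AND[a·b] with far=0.90 → w = 0.7510
R3: mid=0.37 → w = 0.3700
R4: near=0.67 → w = 0.6700
Rules with consequent 'normal': {R2, R3, R4} → strengths 0.7510, 0.3700, 0.6700
Aggregate via t-conorm [a + b − a·b]: 0.9482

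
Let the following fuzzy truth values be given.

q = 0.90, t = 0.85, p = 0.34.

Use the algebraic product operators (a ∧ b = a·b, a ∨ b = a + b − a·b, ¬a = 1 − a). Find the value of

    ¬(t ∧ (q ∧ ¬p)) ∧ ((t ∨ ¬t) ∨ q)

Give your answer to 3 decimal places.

¬p = 1 − 0.3400 = 0.6600
q ∧ ¬p = a·b on (0.9000, 0.6600) = 0.5940
t ∧ (q ∧ ¬p) = a·b on (0.8500, 0.5940) = 0.5049
¬(t ∧ (q ∧ ¬p)) = 1 − 0.5049 = 0.4951
¬t = 1 − 0.8500 = 0.1500
t ∨ ¬t = a + b − a·b on (0.8500, 0.1500) = 0.8725
(t ∨ ¬t) ∨ q = a + b − a·b on (0.8725, 0.9000) = 0.9872
¬(t ∧ (q ∧ ¬p)) ∧ ((t ∨ ¬t) ∨ q) = a·b on (0.4951, 0.9872) = 0.4888

0.489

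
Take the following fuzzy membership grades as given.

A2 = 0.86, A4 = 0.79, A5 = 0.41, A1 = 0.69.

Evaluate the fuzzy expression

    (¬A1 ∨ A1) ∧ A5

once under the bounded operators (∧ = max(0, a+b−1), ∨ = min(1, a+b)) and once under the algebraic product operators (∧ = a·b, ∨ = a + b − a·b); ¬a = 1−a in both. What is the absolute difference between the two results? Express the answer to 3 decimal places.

0.088

Under bounded:
  ¬A1 = 1 − 0.69 = 0.31
  ¬A1 ∨ A1 = min(1, a+b) on (0.31, 0.69) = 1.00
  (¬A1 ∨ A1) ∧ A5 = max(0, a+b−1) on (1.00, 0.41) = 0.41
  → value = 0.4100
Under algebraic product:
  ¬A1 = 1 − 0.6900 = 0.3100
  ¬A1 ∨ A1 = a + b − a·b on (0.3100, 0.6900) = 0.7861
  (¬A1 ∨ A1) ∧ A5 = a·b on (0.7861, 0.4100) = 0.3223
  → value = 0.3223
|0.4100 − 0.3223| = 0.088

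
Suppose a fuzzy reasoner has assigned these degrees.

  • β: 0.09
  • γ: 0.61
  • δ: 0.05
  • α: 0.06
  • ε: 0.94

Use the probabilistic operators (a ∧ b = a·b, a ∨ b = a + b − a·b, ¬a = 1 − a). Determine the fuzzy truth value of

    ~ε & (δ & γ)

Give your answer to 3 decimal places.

0.002

~ε = 1 − 0.9400 = 0.0600
δ & γ = a·b on (0.0500, 0.6100) = 0.0305
~ε & (δ & γ) = a·b on (0.0600, 0.0305) = 0.0018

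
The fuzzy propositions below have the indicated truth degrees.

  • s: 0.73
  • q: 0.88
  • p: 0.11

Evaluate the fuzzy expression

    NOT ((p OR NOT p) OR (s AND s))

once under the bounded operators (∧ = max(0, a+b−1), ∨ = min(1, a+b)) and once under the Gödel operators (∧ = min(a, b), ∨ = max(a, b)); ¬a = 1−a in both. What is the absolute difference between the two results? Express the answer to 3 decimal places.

Under bounded:
  NOT p = 1 − 0.11 = 0.89
  p OR NOT p = min(1, a+b) on (0.11, 0.89) = 1.00
  s AND s = max(0, a+b−1) on (0.73, 0.73) = 0.46
  (p OR NOT p) OR (s AND s) = min(1, a+b) on (1.00, 0.46) = 1.00
  NOT ((p OR NOT p) OR (s AND s)) = 1 − 1.00 = 0.00
  → value = 0.0000
Under Gödel:
  NOT p = 1 − 0.11 = 0.89
  p OR NOT p = max(a, b) on (0.11, 0.89) = 0.89
  s AND s = min(a, b) on (0.73, 0.73) = 0.73
  (p OR NOT p) OR (s AND s) = max(a, b) on (0.89, 0.73) = 0.89
  NOT ((p OR NOT p) OR (s AND s)) = 1 − 0.89 = 0.11
  → value = 0.1100
|0.0000 − 0.1100| = 0.110

0.110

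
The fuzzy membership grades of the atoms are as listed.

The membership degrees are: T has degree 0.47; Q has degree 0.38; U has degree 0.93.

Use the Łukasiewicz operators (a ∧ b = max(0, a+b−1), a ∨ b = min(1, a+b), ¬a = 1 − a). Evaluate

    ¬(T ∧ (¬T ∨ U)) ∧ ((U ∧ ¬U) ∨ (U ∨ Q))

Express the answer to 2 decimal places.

¬T = 1 − 0.47 = 0.53
¬T ∨ U = min(1, a+b) on (0.53, 0.93) = 1.00
T ∧ (¬T ∨ U) = max(0, a+b−1) on (0.47, 1.00) = 0.47
¬(T ∧ (¬T ∨ U)) = 1 − 0.47 = 0.53
¬U = 1 − 0.93 = 0.07
U ∧ ¬U = max(0, a+b−1) on (0.93, 0.07) = 0.00
U ∨ Q = min(1, a+b) on (0.93, 0.38) = 1.00
(U ∧ ¬U) ∨ (U ∨ Q) = min(1, a+b) on (0.00, 1.00) = 1.00
¬(T ∧ (¬T ∨ U)) ∧ ((U ∧ ¬U) ∨ (U ∨ Q)) = max(0, a+b−1) on (0.53, 1.00) = 0.53

0.53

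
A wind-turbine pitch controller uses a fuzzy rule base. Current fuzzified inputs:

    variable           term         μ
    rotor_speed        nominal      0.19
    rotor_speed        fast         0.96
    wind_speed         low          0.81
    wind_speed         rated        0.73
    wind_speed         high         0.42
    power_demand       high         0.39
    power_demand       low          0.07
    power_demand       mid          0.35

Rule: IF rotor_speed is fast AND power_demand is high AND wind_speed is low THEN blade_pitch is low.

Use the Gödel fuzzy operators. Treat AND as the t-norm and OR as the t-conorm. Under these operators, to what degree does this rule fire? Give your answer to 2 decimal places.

firing strength: fast=0.96, high=0.39, low=0.81; AND[min(a, b)] → w = 0.39

0.39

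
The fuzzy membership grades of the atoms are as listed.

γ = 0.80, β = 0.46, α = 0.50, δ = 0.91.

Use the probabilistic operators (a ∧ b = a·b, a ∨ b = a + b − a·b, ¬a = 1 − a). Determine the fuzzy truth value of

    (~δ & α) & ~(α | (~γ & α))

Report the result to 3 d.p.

0.020

~δ = 1 − 0.9100 = 0.0900
~δ & α = a·b on (0.0900, 0.5000) = 0.0450
~γ = 1 − 0.8000 = 0.2000
~γ & α = a·b on (0.2000, 0.5000) = 0.1000
α | (~γ & α) = a + b − a·b on (0.5000, 0.1000) = 0.5500
~(α | (~γ & α)) = 1 − 0.5500 = 0.4500
(~δ & α) & ~(α | (~γ & α)) = a·b on (0.0450, 0.4500) = 0.0202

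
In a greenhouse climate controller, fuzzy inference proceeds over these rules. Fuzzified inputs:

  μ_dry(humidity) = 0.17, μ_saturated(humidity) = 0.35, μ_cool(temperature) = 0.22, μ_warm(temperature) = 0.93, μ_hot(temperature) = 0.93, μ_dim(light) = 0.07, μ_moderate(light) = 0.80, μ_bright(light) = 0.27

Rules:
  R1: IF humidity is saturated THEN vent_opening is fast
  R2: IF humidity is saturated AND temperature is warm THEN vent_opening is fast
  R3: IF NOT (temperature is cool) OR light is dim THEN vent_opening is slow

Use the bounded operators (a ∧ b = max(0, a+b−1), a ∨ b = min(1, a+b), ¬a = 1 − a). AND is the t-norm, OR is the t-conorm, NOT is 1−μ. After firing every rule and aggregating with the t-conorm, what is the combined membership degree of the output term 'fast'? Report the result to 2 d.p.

0.63

R1: saturated=0.35 → w = 0.35
R2: saturated=0.35, warm=0.93; AND[max(0, a+b−1)] → w = 0.28
R3: ¬cool=1−0.22=0.78, dim=0.07; OR[min(1, a+b)] → w = 0.85
Rules with consequent 'fast': {R1, R2} → strengths 0.35, 0.28
Aggregate via t-conorm [min(1, a+b)]: 0.63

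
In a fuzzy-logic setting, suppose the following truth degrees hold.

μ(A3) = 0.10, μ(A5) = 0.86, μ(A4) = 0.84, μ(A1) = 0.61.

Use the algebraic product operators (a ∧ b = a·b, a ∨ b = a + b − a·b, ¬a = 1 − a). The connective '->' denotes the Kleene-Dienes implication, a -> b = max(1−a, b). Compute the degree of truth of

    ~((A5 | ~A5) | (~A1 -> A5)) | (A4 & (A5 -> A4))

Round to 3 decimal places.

0.711

~A5 = 1 − 0.8600 = 0.1400
A5 | ~A5 = a + b − a·b on (0.8600, 0.1400) = 0.8796
~A1 = 1 − 0.6100 = 0.3900
~A1 -> A5  [Kleene-Dienes: max(1−a, b)] with a=0.3900, b=0.8600 → 0.8600
(A5 | ~A5) | (~A1 -> A5) = a + b − a·b on (0.8796, 0.8600) = 0.9831
~((A5 | ~A5) | (~A1 -> A5)) = 1 − 0.9831 = 0.0169
A5 -> A4  [Kleene-Dienes: max(1−a, b)] with a=0.8600, b=0.8400 → 0.8400
A4 & (A5 -> A4) = a·b on (0.8400, 0.8400) = 0.7056
~((A5 | ~A5) | (~A1 -> A5)) | (A4 & (A5 -> A4)) = a + b − a·b on (0.0169, 0.7056) = 0.7106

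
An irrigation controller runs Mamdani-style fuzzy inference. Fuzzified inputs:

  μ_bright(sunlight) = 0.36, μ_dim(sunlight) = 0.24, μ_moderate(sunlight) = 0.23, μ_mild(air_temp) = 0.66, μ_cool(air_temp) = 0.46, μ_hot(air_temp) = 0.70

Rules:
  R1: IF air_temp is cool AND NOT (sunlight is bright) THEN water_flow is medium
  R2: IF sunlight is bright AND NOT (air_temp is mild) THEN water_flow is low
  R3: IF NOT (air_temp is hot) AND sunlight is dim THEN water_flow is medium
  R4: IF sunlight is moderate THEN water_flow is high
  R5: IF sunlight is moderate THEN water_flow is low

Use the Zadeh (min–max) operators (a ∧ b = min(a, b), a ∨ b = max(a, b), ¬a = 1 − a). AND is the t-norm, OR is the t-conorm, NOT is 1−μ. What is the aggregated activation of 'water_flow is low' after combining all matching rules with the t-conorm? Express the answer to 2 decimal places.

0.34

R1: cool=0.46, ¬bright=1−0.36=0.64; AND[min(a, b)] → w = 0.46
R2: bright=0.36, ¬mild=1−0.66=0.34; AND[min(a, b)] → w = 0.34
R3: ¬hot=1−0.70=0.30, dim=0.24; AND[min(a, b)] → w = 0.24
R4: moderate=0.23 → w = 0.23
R5: moderate=0.23 → w = 0.23
Rules with consequent 'low': {R2, R5} → strengths 0.34, 0.23
Aggregate via t-conorm [max(a, b)]: 0.34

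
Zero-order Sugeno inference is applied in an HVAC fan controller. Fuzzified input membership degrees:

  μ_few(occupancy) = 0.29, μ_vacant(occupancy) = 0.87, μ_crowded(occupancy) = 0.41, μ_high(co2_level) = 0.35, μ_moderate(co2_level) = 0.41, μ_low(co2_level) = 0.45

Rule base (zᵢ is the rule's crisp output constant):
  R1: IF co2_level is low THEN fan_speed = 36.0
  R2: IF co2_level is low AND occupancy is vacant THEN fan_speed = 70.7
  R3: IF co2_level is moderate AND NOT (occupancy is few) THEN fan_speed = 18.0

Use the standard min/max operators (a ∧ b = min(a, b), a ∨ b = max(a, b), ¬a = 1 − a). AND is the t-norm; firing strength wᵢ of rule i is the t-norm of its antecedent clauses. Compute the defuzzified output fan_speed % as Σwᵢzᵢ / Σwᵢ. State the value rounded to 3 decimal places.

42.286

R1 (z=36.0): low=0.45 → w = 0.45
R2 (z=70.7): low=0.45, vacant=0.87; AND[min(a, b)] → w = 0.45
R3 (z=18.0): moderate=0.41, ¬few=1−0.29=0.71; AND[min(a, b)] → w = 0.41
Weighted average = (0.45·36.0 + 0.45·70.7 + 0.41·18.0) / (0.45 + 0.45 + 0.41)
  = 55.3950 / 1.3100 = 42.286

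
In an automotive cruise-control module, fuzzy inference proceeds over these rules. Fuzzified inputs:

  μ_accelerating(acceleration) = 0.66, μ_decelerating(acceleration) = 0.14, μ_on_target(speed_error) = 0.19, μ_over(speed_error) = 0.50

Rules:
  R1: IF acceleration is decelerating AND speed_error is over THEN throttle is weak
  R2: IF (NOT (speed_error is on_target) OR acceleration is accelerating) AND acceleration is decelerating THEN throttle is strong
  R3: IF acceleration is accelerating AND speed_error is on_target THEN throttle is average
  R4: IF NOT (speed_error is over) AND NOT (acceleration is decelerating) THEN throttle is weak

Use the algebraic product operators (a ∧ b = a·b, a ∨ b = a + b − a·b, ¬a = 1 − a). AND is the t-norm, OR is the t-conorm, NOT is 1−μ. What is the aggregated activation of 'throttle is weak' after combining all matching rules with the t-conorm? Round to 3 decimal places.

0.470

R1: decelerating=0.14, over=0.50; AND[a·b] → w = 0.0700
R2: (¬on_target=1−0.19=0.81 OR accelerating=0.66) = 0.9354; AND[a·b] with decelerating=0.14 → w = 0.1310
R3: accelerating=0.66, on_target=0.19; AND[a·b] → w = 0.1254
R4: ¬over=1−0.50=0.50, ¬decelerating=1−0.14=0.86; AND[a·b] → w = 0.4300
Rules with consequent 'weak': {R1, R4} → strengths 0.0700, 0.4300
Aggregate via t-conorm [a + b − a·b]: 0.4699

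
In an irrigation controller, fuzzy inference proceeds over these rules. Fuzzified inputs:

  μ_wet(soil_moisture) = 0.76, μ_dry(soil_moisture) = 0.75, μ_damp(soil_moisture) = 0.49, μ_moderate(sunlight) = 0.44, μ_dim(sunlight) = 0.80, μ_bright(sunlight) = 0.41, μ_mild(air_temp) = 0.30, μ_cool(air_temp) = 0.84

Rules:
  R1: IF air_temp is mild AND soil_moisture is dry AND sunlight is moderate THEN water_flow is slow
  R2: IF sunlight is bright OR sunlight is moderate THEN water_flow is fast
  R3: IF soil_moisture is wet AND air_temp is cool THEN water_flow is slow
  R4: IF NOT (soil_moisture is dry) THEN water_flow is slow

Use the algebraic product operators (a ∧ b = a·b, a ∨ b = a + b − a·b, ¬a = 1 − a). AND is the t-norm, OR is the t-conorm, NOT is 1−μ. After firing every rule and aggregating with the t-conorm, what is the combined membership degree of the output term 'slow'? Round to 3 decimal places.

R1: mild=0.30, dry=0.75, moderate=0.44; AND[a·b] → w = 0.0990
R2: bright=0.41, moderate=0.44; OR[a + b − a·b] → w = 0.6696
R3: wet=0.76, cool=0.84; AND[a·b] → w = 0.6384
R4: ¬dry=1−0.75=0.25 → w = 0.2500
Rules with consequent 'slow': {R1, R3, R4} → strengths 0.0990, 0.6384, 0.2500
Aggregate via t-conorm [a + b − a·b]: 0.7556

0.756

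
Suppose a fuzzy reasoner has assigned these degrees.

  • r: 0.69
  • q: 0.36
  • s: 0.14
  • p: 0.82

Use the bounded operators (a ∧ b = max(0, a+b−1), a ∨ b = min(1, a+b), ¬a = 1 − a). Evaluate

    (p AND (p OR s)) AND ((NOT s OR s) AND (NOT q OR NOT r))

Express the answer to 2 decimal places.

0.73

p OR s = min(1, a+b) on (0.82, 0.14) = 0.96
p AND (p OR s) = max(0, a+b−1) on (0.82, 0.96) = 0.78
NOT s = 1 − 0.14 = 0.86
NOT s OR s = min(1, a+b) on (0.86, 0.14) = 1.00
NOT q = 1 − 0.36 = 0.64
NOT r = 1 − 0.69 = 0.31
NOT q OR NOT r = min(1, a+b) on (0.64, 0.31) = 0.95
(NOT s OR s) AND (NOT q OR NOT r) = max(0, a+b−1) on (1.00, 0.95) = 0.95
(p AND (p OR s)) AND ((NOT s OR s) AND (NOT q OR NOT r)) = max(0, a+b−1) on (0.78, 0.95) = 0.73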